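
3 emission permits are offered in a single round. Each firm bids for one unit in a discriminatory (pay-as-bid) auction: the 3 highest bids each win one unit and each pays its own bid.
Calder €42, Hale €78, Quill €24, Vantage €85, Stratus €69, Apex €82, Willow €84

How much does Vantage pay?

Bids ranked high→low: 85 (Vantage), 84 (Willow), 82 (Apex), 78 (Hale), 69 (Stratus), …
The 3 highest are Vantage, Willow, Apex.
Vantage wins → own bid €85.

Vantage pays €85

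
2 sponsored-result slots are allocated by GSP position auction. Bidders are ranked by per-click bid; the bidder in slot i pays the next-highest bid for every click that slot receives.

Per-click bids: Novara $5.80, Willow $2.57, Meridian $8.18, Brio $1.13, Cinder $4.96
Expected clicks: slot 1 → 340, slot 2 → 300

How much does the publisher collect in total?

Ranked by bid: $8.18 (Meridian) > $5.80 (Novara) > $4.96 (Cinder) > …
Slot 1: Meridian pays $5.80 × 340 = $1972.00
Slot 2: Novara pays $4.96 × 300 = $1488.00
Total = $3460.00

Total revenue: $3460.00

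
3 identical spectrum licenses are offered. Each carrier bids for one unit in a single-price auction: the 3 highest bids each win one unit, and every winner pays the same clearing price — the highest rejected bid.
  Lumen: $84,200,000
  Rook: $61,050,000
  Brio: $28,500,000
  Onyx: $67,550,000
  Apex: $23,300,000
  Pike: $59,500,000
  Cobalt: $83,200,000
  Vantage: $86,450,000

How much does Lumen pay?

Sorting: 86,450,000 (Vantage), 84,200,000 (Lumen), 83,200,000 (Cobalt), 67,550,000 (Onyx), 61,050,000 (Rook), …
The 3 highest are Vantage, Lumen, Cobalt.
Clearing price = highest rejected bid = $67,550,000.
Lumen wins → pays $67,550,000.

Lumen pays $67,550,000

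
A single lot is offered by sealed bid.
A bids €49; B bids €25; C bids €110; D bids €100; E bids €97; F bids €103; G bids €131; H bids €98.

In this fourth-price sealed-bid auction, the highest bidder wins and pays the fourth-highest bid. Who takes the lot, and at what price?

G pays €100

Bids in order: 131 (G) > 110 (C) > 103 (F) > 100 (D) > 98 (H) > 97 (E) > …
G is highest; pays the fourth-highest bid, €100.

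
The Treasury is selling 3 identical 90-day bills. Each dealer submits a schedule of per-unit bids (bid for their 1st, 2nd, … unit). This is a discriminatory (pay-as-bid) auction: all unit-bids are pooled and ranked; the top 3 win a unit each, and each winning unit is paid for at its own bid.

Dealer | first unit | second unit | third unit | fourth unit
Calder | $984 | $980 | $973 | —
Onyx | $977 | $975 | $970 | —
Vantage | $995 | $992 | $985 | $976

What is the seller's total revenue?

Total revenue: $2,972

All unit-bids, highest first — top 3: 995 (Vantage-1), 992 (Vantage-2), 985 (Vantage-3)
Next rejected bid: $984 (not a price — pay-as-bid).
Each winning unit pays its own bid.
Revenue = 995 + 992 + 985 = $2,972.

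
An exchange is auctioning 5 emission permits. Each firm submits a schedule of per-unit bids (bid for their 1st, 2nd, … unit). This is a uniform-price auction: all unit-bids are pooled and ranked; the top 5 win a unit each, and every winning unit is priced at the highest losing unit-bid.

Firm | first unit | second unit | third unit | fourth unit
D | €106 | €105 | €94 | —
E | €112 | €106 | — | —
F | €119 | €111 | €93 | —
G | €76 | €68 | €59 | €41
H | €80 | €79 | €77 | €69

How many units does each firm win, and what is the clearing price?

Merging the schedules and taking the best 5: 119 (F-1), 112 (E-1), 111 (F-2), 106 (D-1), 106 (E-2)
First bid not allocated: €105.
Allocation: D 1, E 2, F 2.

D 1, E 2, F 2; clearing price €105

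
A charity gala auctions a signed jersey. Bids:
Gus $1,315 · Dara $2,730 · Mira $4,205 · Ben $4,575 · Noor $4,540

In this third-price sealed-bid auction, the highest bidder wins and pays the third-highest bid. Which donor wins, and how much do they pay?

Third-price sealed-bid auction: the highest bidder wins and pays the third-highest bid.
Bids in order: 4,575 (Ben) > 4,540 (Noor) > 4,205 (Mira) > 2,730 (Dara) > 1,315 (Gus)
Ben wins; payment is bid #3 in the ranking = $4,205.

Ben pays $4,205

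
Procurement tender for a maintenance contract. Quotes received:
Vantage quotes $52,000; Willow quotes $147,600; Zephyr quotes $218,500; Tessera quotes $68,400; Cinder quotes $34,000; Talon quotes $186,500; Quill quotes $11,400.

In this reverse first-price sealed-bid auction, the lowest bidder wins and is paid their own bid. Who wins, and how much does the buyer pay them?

Bids ranked: 11,400 (Quill) < 34,000 (Cinder) < 52,000 (Vantage) < 68,400 (Tessera) < 147,600 (Willow) < 186,500 (Talon) < …
Quill is lowest → is paid own bid, $11,400.

Quill is paid $11,400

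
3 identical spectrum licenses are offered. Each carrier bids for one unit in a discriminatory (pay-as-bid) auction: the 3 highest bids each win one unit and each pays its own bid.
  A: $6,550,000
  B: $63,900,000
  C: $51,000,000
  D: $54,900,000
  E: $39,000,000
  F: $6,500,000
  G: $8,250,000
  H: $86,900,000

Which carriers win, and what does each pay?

Sorting: 86,900,000 (H), 63,900,000 (B), 54,900,000 (D), 51,000,000 (C), 39,000,000 (E), …
Top 3: H, B, D.
Each winner pays its own bid: H $86,900,000, B $63,900,000, D $54,900,000.

H $86,900,000, B $63,900,000, D $54,900,000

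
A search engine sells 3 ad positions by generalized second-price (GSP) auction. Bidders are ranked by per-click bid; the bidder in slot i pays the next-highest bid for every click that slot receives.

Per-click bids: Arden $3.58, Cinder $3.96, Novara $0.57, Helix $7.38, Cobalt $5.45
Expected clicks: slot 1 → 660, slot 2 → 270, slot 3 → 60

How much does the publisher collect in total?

Per-click bids in order: $7.38 (Helix) > $5.45 (Cobalt) > $3.96 (Cinder) > $3.58 (Arden) > …
Slot 1: Helix pays $5.45 × 660 = $3597.00
Slot 2: Cobalt pays $3.96 × 270 = $1069.20
Slot 3: Cinder pays $3.58 × 60 = $214.80
Total = $4881.00

Total revenue: $4881.00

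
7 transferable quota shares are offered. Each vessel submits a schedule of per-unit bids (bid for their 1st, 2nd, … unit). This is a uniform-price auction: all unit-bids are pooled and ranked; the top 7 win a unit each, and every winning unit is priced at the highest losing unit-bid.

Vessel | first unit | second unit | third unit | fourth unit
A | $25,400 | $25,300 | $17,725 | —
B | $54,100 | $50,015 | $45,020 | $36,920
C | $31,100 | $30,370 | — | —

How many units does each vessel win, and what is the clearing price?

Pooled unit-bids ranked (top 7): 54,100 (B-1), 50,015 (B-2), 45,020 (B-3), 36,920 (B-4), 31,100 (C-1), 30,370 (C-2), 25,400 (A-1)
First bid not allocated: $25,300.
Allocation: A 1, B 4, C 2.

A 1, B 4, C 2; clearing price $25,300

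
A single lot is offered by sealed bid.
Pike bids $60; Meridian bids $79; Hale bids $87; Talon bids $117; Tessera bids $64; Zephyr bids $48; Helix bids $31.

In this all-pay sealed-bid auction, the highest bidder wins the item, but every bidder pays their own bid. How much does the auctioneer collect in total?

Sorting bids: 117 (Talon) > 87 (Hale) > 79 (Meridian) > 64 (Tessera) > 60 (Pike) > 48 (Zephyr) > …
Talon wins with the top bid; all bids are sunk regardless.
Every bidder forfeits their bid regardless of winning.
Revenue = 60 + 79 + 87 + 117 + 64 + 48 + 31 = $486.

Total revenue: $486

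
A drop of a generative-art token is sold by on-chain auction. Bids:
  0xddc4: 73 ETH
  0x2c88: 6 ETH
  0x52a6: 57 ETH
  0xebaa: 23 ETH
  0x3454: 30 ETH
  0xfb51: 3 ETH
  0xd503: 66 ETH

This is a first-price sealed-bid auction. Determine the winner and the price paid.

0xddc4 pays 73 ETH

First-price sealed-bid auction: the highest bidder wins and pays their own bid.
Bids in order: 73 (0xddc4) > 66 (0xd503) > 57 (0x52a6) > 30 (0x3454) > 23 (0xebaa) > 6 (0x2c88) > …
First-price: 0xddc4 pays what they bid, 73 ETH.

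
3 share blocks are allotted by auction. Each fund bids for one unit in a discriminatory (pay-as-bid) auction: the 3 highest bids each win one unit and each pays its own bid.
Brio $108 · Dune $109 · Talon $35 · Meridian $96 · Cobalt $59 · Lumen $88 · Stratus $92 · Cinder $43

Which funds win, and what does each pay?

Ordering the bids: 109 (Dune), 108 (Brio), 96 (Meridian), 92 (Stratus), 88 (Lumen), …
The 3 highest are Dune, Brio, Meridian.
Each winner pays its own bid: Dune $109, Brio $108, Meridian $96.

Dune $109, Brio $108, Meridian $96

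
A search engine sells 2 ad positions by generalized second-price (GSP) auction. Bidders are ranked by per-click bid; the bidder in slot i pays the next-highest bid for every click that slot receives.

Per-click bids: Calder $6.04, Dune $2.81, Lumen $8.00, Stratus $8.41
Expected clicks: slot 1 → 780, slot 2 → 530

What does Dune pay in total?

Dune pays $0.00

Per-click bids in order: $8.41 (Stratus) > $8.00 (Lumen) > $6.04 (Calder) > …
Dune ranks below slot 2 → no slot, pays nothing.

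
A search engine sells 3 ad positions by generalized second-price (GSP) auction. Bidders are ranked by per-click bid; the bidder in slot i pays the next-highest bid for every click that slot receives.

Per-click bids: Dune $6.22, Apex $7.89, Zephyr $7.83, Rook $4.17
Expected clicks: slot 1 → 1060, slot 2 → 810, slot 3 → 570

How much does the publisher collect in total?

Total revenue: $15714.90

Ranked by bid: $7.89 (Apex) > $7.83 (Zephyr) > $6.22 (Dune) > $4.17 (Rook)
Slot 1: Apex pays $7.83 × 1060 = $8299.80
Slot 2: Zephyr pays $6.22 × 810 = $5038.20
Slot 3: Dune pays $4.17 × 570 = $2376.90
Total = $15714.90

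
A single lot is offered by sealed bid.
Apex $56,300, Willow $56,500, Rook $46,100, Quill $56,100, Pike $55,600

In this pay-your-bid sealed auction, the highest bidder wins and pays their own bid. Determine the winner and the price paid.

Rule: the highest bidder wins and pays their own bid.
Bids in order: 56,500 (Willow) > 56,300 (Apex) > 56,100 (Quill) > 55,600 (Pike) > 46,100 (Rook)
Willow has the highest bid and pays exactly that: $56,500.

Willow pays $56,500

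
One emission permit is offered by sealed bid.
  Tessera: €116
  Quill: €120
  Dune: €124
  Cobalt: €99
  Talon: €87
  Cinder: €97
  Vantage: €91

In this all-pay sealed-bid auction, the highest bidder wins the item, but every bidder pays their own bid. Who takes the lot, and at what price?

Dune pays €124

All-pay sealed-bid auction: the highest bidder wins the item, but every bidder pays their own bid.
Sorting bids: 124 (Dune) > 120 (Quill) > 116 (Tessera) > 99 (Cobalt) > 97 (Cinder) > 91 (Vantage) > …
Dune is highest and takes the item; every bidder forfeits their bid.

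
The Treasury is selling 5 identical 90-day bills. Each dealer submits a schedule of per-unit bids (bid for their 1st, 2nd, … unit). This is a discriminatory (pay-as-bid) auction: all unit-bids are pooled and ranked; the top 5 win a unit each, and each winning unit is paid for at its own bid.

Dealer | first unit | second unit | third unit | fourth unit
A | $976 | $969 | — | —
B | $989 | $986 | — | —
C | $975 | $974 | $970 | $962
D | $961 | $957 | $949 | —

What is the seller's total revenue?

Total revenue: $4,900

Pooled unit-bids ranked (top 5): 989 (B-1), 986 (B-2), 976 (A-1), 975 (C-1), 974 (C-2)
Next rejected bid: $970 (not a price — pay-as-bid).
Each winning unit pays its own bid.
Revenue = 989 + 986 + 976 + 975 + 974 = $4,900.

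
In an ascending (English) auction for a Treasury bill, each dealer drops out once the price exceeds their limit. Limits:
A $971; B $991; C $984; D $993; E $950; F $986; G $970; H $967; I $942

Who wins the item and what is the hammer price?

D wins at $991

Ascending (English) auction: the price rises until one bidder remains; the winner pays the price at which the last rival dropped out.
Sorting limits: 993 (D) > 991 (B) > 986 (F) > 984 (C) > 971 (A) > 970 (G) > …
B is the last rival to drop out, at $991; D remains and wins at that price.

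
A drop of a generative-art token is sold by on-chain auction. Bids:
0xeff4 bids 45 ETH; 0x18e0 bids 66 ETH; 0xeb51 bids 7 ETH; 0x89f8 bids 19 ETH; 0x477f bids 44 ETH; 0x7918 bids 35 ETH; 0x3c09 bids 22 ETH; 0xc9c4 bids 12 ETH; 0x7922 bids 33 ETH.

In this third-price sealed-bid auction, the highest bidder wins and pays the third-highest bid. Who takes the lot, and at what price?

Rule: the highest bidder wins and pays the third-highest bid.
Bids ranked: 66 (0x18e0) > 45 (0xeff4) > 44 (0x477f) > 35 (0x7918) > 33 (0x7922) > 22 (0x3c09) > …
0x18e0 wins; payment is bid #3 in the ranking = 44 ETH.

0x18e0 pays 44 ETH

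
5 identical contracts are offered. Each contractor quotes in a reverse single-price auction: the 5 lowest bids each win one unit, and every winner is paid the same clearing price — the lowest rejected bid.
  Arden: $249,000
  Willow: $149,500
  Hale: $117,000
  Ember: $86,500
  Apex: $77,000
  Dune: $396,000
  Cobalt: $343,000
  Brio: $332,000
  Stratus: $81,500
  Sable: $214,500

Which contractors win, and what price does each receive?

Bids ranked low→high: 77,000 (Apex), 81,500 (Stratus), 86,500 (Ember), 117,000 (Hale), 149,500 (Willow), 214,500 (Sable), 249,000 (Arden), …
The 5 lowest are Apex, Stratus, Ember, Hale, Willow.
Clearing price = lowest rejected bid = $214,500.

Apex, Stratus, Ember, Hale, Willow; each is paid $214,500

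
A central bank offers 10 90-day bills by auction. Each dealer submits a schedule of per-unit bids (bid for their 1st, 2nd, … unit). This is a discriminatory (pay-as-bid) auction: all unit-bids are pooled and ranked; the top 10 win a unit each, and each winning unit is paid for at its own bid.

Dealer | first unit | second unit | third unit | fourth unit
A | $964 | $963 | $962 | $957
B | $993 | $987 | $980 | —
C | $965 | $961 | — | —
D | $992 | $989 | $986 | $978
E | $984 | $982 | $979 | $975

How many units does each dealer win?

B 3, D 4, E 3

All unit-bids, highest first — top 10: 993 (B-1), 992 (D-1), 989 (D-2), 987 (B-2), 986 (D-3), 984 (E-1), 982 (E-2), 980 (B-3), 979 (E-3), 978 (D-4)
Next rejected bid: $975 (not a price — pay-as-bid).
Allocation: B 3, D 4, E 3.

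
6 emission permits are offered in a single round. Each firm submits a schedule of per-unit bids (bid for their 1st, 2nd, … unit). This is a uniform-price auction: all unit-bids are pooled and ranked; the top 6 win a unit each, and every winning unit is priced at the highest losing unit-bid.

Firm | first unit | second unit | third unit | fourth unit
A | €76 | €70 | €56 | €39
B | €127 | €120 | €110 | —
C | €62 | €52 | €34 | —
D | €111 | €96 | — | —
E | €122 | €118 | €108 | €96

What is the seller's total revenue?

Merging the schedules and taking the best 6: 127 (B-1), 122 (E-1), 120 (B-2), 118 (E-2), 111 (D-1), 110 (B-3)
The (k+1)-th unit-bid is €108.
Allocation: B 3, D 1, E 2. Every unit priced at €108.
Revenue = 6 × 108 = €648.

Total revenue: €648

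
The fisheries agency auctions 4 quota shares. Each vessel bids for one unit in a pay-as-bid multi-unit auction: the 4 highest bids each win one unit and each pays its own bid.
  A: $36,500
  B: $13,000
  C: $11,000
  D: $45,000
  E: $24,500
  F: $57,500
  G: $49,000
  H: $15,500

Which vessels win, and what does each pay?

F $57,500, G $49,000, D $45,000, A $36,500

Ordering the bids: 57,500 (F), 49,000 (G), 45,000 (D), 36,500 (A), 24,500 (E), 15,500 (H), …
Top 4: F, G, D, A.
Each winner pays its own bid: F $57,500, G $49,000, D $45,000, A $36,500.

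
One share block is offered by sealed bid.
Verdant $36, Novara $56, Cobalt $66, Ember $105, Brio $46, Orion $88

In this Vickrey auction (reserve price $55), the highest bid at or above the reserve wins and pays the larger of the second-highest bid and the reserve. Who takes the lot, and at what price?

Bids ranked: 105 (Ember) > 88 (Orion) > 66 (Cobalt) > 56 (Novara) > 46 (Brio) > 36 (Verdant)
Highest eligible bid: Ember at $105.
Second-highest bid $88 exceeds the reserve $55 → payment $88.

Ember pays $88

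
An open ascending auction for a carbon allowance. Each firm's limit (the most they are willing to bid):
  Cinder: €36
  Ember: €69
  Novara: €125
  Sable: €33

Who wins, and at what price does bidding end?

Sorting limits: 125 (Novara) > 69 (Ember) > 36 (Cinder) > 33 (Sable)
Bidding ends when Ember exits at €69; Novara takes it.

Novara wins at €69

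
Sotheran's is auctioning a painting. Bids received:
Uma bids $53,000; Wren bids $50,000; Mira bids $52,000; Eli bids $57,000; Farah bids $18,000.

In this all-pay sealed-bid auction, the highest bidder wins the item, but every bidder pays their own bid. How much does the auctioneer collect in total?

Rule: the highest bidder wins the item, but every bidder pays their own bid.
Bids in order: 57,000 (Eli) > 53,000 (Uma) > 52,000 (Mira) > 50,000 (Wren) > 18,000 (Farah)
Eli wins with the top bid; all bids are sunk regardless.
Every bidder forfeits their bid regardless of winning.
Revenue = 53,000 + 50,000 + 52,000 + 57,000 + 18,000 = $230,000.

Total revenue: $230,000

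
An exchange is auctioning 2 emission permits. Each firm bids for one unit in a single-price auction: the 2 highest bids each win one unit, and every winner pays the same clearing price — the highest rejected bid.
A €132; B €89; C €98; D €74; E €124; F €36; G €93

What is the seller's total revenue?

Ordering the bids: 132 (A), 124 (E), 98 (C), 93 (G), …
Top 2: A, E.
Highest unsuccessful bid: €98 → clearing price.
Total revenue = 2 × €98 = €196.

Total revenue: €196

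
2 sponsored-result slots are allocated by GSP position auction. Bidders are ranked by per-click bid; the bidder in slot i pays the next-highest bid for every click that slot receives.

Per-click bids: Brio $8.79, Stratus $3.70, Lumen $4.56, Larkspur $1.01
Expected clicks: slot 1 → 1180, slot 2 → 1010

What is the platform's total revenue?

Total revenue: $9117.80

Sorting advertisers: $8.79 (Brio) > $4.56 (Lumen) > $3.70 (Stratus) > …
Slot 1: Brio pays $4.56 × 1180 = $5380.80
Slot 2: Lumen pays $3.70 × 1010 = $3737.00
Total = $9117.80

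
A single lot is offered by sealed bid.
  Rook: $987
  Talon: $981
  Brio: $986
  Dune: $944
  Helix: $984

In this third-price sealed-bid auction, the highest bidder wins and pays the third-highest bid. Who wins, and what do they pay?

Bids ranked: 987 (Rook) > 986 (Brio) > 984 (Helix) > 981 (Talon) > 944 (Dune)
Rook is highest; pays the third-highest bid, $984.

Rook pays $984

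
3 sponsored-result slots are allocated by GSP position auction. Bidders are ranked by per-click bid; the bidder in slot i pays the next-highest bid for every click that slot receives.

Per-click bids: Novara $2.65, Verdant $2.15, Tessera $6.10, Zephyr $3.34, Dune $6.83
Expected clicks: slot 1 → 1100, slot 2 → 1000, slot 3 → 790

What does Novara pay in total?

Sorting advertisers: $6.83 (Dune) > $6.10 (Tessera) > $3.34 (Zephyr) > $2.65 (Novara) > …
Novara ranks below slot 3 → no slot, pays nothing.

Novara pays $0.00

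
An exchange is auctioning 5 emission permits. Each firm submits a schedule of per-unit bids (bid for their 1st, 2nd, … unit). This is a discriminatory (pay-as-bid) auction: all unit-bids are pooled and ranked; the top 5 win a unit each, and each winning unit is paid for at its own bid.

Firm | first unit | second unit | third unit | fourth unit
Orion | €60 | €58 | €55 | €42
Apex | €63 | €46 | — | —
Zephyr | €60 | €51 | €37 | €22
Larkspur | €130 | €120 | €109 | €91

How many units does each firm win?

All unit-bids, highest first — top 5: 130 (Larkspur-1), 120 (Larkspur-2), 109 (Larkspur-3), 91 (Larkspur-4), 63 (Apex-1)
Next rejected bid: €60 (not a price — pay-as-bid).
Allocation: Apex 1, Larkspur 4.

Apex 1, Larkspur 4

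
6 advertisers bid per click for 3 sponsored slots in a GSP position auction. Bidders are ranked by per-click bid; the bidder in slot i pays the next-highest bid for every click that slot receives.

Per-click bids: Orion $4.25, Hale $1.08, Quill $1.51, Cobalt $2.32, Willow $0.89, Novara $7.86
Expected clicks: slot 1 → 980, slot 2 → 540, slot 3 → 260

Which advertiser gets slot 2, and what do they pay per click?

Orion; $2.32 per click

Ranked by bid: $7.86 (Novara) > $4.25 (Orion) > $2.32 (Cobalt) > $1.51 (Quill) > …
Slot 2 goes to the second-ranked bidder, Orion, who pays the next bid down: $2.32/click.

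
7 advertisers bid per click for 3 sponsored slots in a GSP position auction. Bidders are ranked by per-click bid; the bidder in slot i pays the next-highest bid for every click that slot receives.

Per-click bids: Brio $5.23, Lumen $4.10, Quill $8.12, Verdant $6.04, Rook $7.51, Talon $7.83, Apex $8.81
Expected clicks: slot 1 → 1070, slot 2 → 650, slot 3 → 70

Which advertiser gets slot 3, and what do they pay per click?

Per-click bids in order: $8.81 (Apex) > $8.12 (Quill) > $7.83 (Talon) > $7.51 (Rook) > …
Slot 3 goes to the third-ranked bidder, Talon, who pays the next bid down: $7.51/click.

Talon; $7.51 per click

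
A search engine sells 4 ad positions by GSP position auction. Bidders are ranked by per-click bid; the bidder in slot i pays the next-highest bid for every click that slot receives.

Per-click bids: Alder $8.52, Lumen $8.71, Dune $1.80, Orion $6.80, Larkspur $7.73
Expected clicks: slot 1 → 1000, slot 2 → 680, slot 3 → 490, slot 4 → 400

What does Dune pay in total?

Per-click bids in order: $8.71 (Lumen) > $8.52 (Alder) > $7.73 (Larkspur) > $6.80 (Orion) > $1.80 (Dune)
Dune ranks below slot 4 → no slot, pays nothing.

Dune pays $0.00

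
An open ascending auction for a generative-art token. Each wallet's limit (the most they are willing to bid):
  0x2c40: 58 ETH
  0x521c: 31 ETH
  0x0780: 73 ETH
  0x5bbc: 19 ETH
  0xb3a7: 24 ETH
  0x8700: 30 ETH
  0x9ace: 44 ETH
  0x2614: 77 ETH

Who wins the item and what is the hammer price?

0x2614 wins at 73 ETH

Ascending (English) auction: the price rises until one bidder remains; the winner pays the price at which the last rival dropped out.
Limits in order: 77 (0x2614) > 73 (0x0780) > 58 (0x2c40) > 44 (0x9ace) > 31 (0x521c) > 30 (0x8700) > …
Once the price passes 73 ETH, only 0x2614 is left; the hammer falls at 0x0780's limit of 73 ETH.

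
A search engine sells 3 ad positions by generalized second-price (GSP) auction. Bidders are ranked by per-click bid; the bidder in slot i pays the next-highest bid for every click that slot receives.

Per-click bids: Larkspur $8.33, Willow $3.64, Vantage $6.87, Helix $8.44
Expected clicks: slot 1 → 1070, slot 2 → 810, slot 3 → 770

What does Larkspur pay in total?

Ranked by bid: $8.44 (Helix) > $8.33 (Larkspur) > $6.87 (Vantage) > $3.64 (Willow)
Larkspur holds slot 2 → pays next bid $6.87 × 810 clicks = $5564.70.

Larkspur pays $5564.70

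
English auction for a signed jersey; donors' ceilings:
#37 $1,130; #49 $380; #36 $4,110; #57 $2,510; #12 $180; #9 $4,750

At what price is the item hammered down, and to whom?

#9 wins at $4,110

Sorting limits: 4,750 (#9) > 4,110 (#36) > 2,510 (#57) > 1,130 (#37) > 380 (#49) > 180 (#12)
Once the price passes $4,110, only #9 is left; the hammer falls at #36's limit of $4,110.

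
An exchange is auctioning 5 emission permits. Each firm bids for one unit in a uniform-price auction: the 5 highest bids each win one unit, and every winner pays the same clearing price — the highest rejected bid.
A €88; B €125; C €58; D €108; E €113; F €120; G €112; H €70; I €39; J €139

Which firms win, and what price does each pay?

J, B, F, E, G; each pays €108

Bids ranked high→low: 139 (J), 125 (B), 120 (F), 113 (E), 112 (G), 108 (D), 88 (A), …
The 5 highest are J, B, F, E, G.
First losing bid is D's €108, which sets the uniform price.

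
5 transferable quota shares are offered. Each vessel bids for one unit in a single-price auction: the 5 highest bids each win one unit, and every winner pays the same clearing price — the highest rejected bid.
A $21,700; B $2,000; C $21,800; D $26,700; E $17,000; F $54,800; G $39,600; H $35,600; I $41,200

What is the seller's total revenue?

Ordering the bids: 54,800 (F), 41,200 (I), 39,600 (G), 35,600 (H), 26,700 (D), 21,800 (C), 21,700 (A), …
Winners (5 units): F, I, G, H, D.
Highest unsuccessful bid: $21,800 → clearing price.
Total revenue = 5 × $21,800 = $109,000.

Total revenue: $109,000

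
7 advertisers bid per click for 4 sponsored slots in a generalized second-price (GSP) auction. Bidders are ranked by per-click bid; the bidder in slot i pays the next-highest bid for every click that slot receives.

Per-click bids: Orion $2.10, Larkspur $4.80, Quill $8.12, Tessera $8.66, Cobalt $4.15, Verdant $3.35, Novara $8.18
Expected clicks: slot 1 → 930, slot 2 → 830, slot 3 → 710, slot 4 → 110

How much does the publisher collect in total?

Total revenue: $18211.50

Per-click bids in order: $8.66 (Tessera) > $8.18 (Novara) > $8.12 (Quill) > $4.80 (Larkspur) > $4.15 (Cobalt) > …
Slot 1: Tessera pays $8.18 × 930 = $7607.40
Slot 2: Novara pays $8.12 × 830 = $6739.60
Slot 3: Quill pays $4.80 × 710 = $3408.00
Slot 4: Larkspur pays $4.15 × 110 = $456.50
Total = $18211.50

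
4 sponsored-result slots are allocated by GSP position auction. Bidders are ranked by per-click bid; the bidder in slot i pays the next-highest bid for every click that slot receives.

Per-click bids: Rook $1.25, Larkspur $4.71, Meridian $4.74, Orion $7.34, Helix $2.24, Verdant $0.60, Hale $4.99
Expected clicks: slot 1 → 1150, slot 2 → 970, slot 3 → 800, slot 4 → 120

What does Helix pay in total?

Helix pays $0.00

Sorting advertisers: $7.34 (Orion) > $4.99 (Hale) > $4.74 (Meridian) > $4.71 (Larkspur) > $2.24 (Helix) > …
Helix ranks below slot 4 → no slot, pays nothing.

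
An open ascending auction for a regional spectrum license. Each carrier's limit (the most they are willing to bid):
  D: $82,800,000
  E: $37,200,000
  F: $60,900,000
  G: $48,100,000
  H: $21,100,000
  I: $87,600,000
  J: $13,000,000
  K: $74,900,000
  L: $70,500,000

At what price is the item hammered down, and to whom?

I wins at $82,800,000

Limits in order: 87,600,000 (I) > 82,800,000 (D) > 74,900,000 (K) > 70,500,000 (L) > 60,900,000 (F) > 48,100,000 (G) > …
D is the last rival to drop out, at $82,800,000; I remains and wins at that price.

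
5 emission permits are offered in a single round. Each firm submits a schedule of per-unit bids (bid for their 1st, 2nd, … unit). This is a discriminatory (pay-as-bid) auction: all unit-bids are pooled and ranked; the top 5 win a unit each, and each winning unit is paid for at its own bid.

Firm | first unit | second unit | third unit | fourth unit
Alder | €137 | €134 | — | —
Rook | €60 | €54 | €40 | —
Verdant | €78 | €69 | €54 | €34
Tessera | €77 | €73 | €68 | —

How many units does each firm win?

Alder 2, Tessera 2, Verdant 1

All unit-bids, highest first — top 5: 137 (Alder-1), 134 (Alder-2), 78 (Verdant-1), 77 (Tessera-1), 73 (Tessera-2)
Next rejected bid: €69 (not a price — pay-as-bid).
Allocation: Alder 2, Tessera 2, Verdant 1.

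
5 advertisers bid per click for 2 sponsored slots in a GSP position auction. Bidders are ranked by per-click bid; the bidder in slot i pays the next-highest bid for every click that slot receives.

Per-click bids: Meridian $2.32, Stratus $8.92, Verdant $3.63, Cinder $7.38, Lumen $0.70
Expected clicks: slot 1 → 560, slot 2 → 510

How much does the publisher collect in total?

Total revenue: $5984.10

Sorting advertisers: $8.92 (Stratus) > $7.38 (Cinder) > $3.63 (Verdant) > …
Slot 1: Stratus pays $7.38 × 560 = $4132.80
Slot 2: Cinder pays $3.63 × 510 = $1851.30
Total = $5984.10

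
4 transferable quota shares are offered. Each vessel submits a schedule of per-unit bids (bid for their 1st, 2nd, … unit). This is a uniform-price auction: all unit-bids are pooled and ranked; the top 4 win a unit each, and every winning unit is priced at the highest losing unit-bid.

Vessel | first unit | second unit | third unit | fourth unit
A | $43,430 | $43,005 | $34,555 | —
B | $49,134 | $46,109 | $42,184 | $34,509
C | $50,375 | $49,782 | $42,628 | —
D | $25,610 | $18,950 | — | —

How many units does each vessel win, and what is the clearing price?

B 2, C 2; clearing price $43,430

All unit-bids, highest first — top 4: 50,375 (C-1), 49,782 (C-2), 49,134 (B-1), 46,109 (B-2)
Highest rejected unit-bid = $43,430.
Allocation: B 2, C 2.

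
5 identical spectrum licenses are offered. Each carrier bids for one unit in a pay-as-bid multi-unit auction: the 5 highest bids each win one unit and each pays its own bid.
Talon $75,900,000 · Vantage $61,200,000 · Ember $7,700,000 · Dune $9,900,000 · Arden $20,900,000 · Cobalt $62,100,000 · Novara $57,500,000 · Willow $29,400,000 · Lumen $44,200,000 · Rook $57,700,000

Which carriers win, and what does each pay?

Talon $75,900,000, Cobalt $62,100,000, Vantage $61,200,000, Rook $57,700,000, Novara $57,500,000

Ordering the bids: 75,900,000 (Talon), 62,100,000 (Cobalt), 61,200,000 (Vantage), 57,700,000 (Rook), 57,500,000 (Novara), 44,200,000 (Lumen), 29,400,000 (Willow), …
The 5 highest are Talon, Cobalt, Vantage, Rook, Novara.
Each winner pays its own bid: Talon $75,900,000, Cobalt $62,100,000, Vantage $61,200,000, Rook $57,700,000, Novara $57,500,000.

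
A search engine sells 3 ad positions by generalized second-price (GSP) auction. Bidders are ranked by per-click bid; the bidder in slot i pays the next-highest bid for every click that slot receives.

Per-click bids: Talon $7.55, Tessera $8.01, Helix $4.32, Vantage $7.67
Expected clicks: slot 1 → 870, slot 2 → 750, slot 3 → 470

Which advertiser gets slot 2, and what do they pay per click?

Vantage; $7.55 per click

Ranked by bid: $8.01 (Tessera) > $7.67 (Vantage) > $7.55 (Talon) > $4.32 (Helix)
Slot 2 goes to the second-ranked bidder, Vantage, who pays the next bid down: $7.55/click.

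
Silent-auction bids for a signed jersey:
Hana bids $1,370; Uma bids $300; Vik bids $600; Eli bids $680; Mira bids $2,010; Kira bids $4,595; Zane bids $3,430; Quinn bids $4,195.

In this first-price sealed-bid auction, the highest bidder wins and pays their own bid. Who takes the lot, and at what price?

Kira pays $4,595

First-price sealed-bid auction: the highest bidder wins and pays their own bid.
Bids in order: 4,595 (Kira) > 4,195 (Quinn) > 3,430 (Zane) > 2,010 (Mira) > 1,370 (Hana) > 680 (Eli) > …
First-price: Kira pays what they bid, $4,595.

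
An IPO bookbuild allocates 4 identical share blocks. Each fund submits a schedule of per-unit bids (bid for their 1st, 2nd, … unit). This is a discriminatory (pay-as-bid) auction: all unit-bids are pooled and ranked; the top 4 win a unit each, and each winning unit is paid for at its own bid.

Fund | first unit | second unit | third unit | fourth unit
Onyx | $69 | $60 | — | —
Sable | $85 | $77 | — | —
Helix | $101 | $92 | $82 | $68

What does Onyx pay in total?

Pooled unit-bids ranked (top 4): 101 (Helix-1), 92 (Helix-2), 85 (Sable-1), 82 (Helix-3)
Next rejected bid: $77 (not a price — pay-as-bid).
Onyx wins no units.

Onyx pays $0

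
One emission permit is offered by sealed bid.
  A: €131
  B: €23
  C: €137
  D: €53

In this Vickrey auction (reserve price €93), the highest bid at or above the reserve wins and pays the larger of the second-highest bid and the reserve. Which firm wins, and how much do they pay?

Rule: the highest bid at or above the reserve wins and pays the larger of the second-highest bid and the reserve.
Sorting bids: 137 (C) > 131 (A) > 53 (D) > 23 (B)
Highest eligible bid: C at €137.
Second-highest bid €131 exceeds the reserve €93 → payment €131.

C pays €131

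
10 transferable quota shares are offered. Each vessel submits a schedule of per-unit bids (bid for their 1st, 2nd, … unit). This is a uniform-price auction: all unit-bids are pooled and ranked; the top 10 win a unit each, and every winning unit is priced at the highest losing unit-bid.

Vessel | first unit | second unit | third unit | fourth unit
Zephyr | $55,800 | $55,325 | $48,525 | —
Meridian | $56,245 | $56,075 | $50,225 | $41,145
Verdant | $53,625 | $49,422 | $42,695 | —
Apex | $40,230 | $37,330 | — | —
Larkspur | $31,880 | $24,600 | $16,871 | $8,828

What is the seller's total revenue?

Merging the schedules and taking the best 10: 56,245 (Meridian-1), 56,075 (Meridian-2), 55,800 (Zephyr-1), 55,325 (Zephyr-2), 53,625 (Verdant-1), 50,225 (Meridian-3), 49,422 (Verdant-2), 48,525 (Zephyr-3), 42,695 (Verdant-3), 41,145 (Meridian-4)
First bid not allocated: $40,230.
Allocation: Meridian 4, Verdant 3, Zephyr 3. Every unit priced at $40,230.
Revenue = 10 × 40,230 = $402,300.

Total revenue: $402,300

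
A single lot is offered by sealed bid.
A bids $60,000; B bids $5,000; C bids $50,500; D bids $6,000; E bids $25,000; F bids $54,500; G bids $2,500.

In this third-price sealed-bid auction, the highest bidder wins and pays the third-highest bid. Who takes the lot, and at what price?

A pays $50,500

Third-price sealed-bid auction: the highest bidder wins and pays the third-highest bid.
Bids in order: 60,000 (A) > 54,500 (F) > 50,500 (C) > 25,000 (E) > 6,000 (D) > 5,000 (B) > …
A is highest; pays the third-highest bid, $50,500.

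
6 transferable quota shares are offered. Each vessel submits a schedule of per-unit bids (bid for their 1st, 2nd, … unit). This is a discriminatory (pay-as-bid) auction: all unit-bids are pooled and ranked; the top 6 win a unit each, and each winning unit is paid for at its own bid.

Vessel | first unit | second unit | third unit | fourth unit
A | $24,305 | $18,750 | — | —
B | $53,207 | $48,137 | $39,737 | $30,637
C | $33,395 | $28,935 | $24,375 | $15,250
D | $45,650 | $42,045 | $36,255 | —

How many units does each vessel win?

B 3, D 3

Pooled unit-bids ranked (top 6): 53,207 (B-1), 48,137 (B-2), 45,650 (D-1), 42,045 (D-2), 39,737 (B-3), 36,255 (D-3)
Next rejected bid: $33,395 (not a price — pay-as-bid).
Allocation: B 3, D 3.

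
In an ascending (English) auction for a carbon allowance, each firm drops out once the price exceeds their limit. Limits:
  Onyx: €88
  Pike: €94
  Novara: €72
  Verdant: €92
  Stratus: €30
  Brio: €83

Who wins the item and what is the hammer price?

Sorting limits: 94 (Pike) > 92 (Verdant) > 88 (Onyx) > 83 (Brio) > 72 (Novara) > 30 (Stratus)
Bidding ends when Verdant exits at €92; Pike takes it.

Pike wins at €92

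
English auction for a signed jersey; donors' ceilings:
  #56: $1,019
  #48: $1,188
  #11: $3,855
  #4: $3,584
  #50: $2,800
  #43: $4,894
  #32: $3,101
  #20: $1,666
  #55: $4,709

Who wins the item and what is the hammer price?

Rule: the price rises until one bidder remains; the winner pays the price at which the last rival dropped out.
Sorting limits: 4,894 (#43) > 4,709 (#55) > 3,855 (#11) > 3,584 (#4) > 3,101 (#32) > 2,800 (#50) > …
Bidding ends when #55 exits at $4,709; #43 takes it.

#43 wins at $4,709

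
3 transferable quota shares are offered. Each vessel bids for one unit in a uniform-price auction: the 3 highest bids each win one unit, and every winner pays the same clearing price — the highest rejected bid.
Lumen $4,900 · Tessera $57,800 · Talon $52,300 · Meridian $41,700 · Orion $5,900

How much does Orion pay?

Sorting: 57,800 (Tessera), 52,300 (Talon), 41,700 (Meridian), 5,900 (Orion), 4,900 (Lumen)
The 3 highest are Tessera, Talon, Meridian.
First losing bid is Orion's $5,900, which sets the uniform price.
Orion does not win → pays $0.

Orion pays $0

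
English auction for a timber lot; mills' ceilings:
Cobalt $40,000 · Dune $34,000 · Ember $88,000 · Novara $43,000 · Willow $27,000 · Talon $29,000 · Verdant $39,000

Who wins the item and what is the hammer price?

Sorting limits: 88,000 (Ember) > 43,000 (Novara) > 40,000 (Cobalt) > 39,000 (Verdant) > 34,000 (Dune) > 29,000 (Talon) > …
Bidding ends when Novara exits at $43,000; Ember takes it.

Ember wins at $43,000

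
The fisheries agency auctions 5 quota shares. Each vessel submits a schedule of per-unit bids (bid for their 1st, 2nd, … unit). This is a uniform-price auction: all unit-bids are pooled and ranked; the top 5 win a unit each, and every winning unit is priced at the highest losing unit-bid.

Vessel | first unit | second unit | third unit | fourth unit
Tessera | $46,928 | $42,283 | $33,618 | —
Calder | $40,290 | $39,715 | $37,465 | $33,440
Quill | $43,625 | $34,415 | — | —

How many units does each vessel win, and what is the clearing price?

Merging the schedules and taking the best 5: 46,928 (Tessera-1), 43,625 (Quill-1), 42,283 (Tessera-2), 40,290 (Calder-1), 39,715 (Calder-2)
The (k+1)-th unit-bid is $37,465.
Allocation: Calder 2, Quill 1, Tessera 2.

Calder 2, Quill 1, Tessera 2; clearing price $37,465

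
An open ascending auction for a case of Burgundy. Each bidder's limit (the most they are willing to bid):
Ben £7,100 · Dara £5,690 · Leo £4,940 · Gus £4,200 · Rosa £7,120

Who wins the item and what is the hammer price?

Rule: the price rises until one bidder remains; the winner pays the price at which the last rival dropped out.
Limits in order: 7,120 (Rosa) > 7,100 (Ben) > 5,690 (Dara) > 4,940 (Leo) > 4,200 (Gus)
Ben is the last rival to drop out, at £7,100; Rosa remains and wins at that price.

Rosa wins at £7,100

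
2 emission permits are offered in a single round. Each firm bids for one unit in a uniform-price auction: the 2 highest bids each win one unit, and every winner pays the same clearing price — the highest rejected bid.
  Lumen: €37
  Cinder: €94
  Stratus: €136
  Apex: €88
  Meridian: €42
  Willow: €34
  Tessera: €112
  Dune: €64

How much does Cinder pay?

Sorting: 136 (Stratus), 112 (Tessera), 94 (Cinder), 88 (Apex), …
The 2 highest are Stratus, Tessera.
Highest unsuccessful bid: €94 → clearing price.
Cinder does not win → pays €0.

Cinder pays €0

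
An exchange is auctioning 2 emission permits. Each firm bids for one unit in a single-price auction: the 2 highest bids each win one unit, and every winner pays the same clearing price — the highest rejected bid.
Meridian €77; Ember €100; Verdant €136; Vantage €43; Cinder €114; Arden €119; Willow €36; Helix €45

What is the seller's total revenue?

Bids ranked high→low: 136 (Verdant), 119 (Arden), 114 (Cinder), 100 (Ember), …
Winners (2 units): Verdant, Arden.
Highest unsuccessful bid: €114 → clearing price.
Total revenue = 2 × €114 = €228.

Total revenue: €228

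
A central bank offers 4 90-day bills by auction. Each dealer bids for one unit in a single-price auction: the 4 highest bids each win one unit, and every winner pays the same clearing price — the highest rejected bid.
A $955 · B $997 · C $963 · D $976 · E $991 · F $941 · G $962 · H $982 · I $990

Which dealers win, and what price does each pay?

Sorting: 997 (B), 991 (E), 990 (I), 982 (H), 976 (D), 963 (C), …
Top 4: B, E, I, H.
Clearing price = highest rejected bid = $976.

B, E, I, H; each pays $976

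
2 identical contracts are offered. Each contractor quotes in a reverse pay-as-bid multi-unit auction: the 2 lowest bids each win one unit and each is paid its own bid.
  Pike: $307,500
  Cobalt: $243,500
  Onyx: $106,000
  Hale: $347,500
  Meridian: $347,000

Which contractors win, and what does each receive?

Onyx $106,000, Cobalt $243,500

Bids ranked low→high: 106,000 (Onyx), 243,500 (Cobalt), 307,500 (Pike), 347,000 (Meridian), …
The 2 lowest are Onyx, Cobalt.
Each winner is paid its own bid: Onyx $106,000, Cobalt $243,500.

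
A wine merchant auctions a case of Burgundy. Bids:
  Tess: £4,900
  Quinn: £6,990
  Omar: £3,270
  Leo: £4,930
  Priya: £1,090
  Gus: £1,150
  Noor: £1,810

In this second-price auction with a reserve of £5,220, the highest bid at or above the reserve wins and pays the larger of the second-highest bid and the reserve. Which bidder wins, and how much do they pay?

Quinn pays £5,220

Bids ranked: 6,990 (Quinn) > 4,930 (Leo) > 4,900 (Tess) > 3,270 (Omar) > 1,810 (Noor) > 1,150 (Gus) > …
Quinn has the top bid at or above the reserve (£6,990).
max(second-highest £4,930, reserve £5,220) = £5,220.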